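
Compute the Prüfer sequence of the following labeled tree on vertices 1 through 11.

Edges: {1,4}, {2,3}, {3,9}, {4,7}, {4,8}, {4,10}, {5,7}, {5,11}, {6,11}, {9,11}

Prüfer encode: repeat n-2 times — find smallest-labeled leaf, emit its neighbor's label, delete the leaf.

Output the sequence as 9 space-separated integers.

Step 1: leaves = {1,2,6,8,10}. Remove smallest leaf 1, emit neighbor 4.
Step 2: leaves = {2,6,8,10}. Remove smallest leaf 2, emit neighbor 3.
Step 3: leaves = {3,6,8,10}. Remove smallest leaf 3, emit neighbor 9.
Step 4: leaves = {6,8,9,10}. Remove smallest leaf 6, emit neighbor 11.
Step 5: leaves = {8,9,10}. Remove smallest leaf 8, emit neighbor 4.
Step 6: leaves = {9,10}. Remove smallest leaf 9, emit neighbor 11.
Step 7: leaves = {10,11}. Remove smallest leaf 10, emit neighbor 4.
Step 8: leaves = {4,11}. Remove smallest leaf 4, emit neighbor 7.
Step 9: leaves = {7,11}. Remove smallest leaf 7, emit neighbor 5.
Done: 2 vertices remain (5, 11). Sequence = [4 3 9 11 4 11 4 7 5]

Answer: 4 3 9 11 4 11 4 7 5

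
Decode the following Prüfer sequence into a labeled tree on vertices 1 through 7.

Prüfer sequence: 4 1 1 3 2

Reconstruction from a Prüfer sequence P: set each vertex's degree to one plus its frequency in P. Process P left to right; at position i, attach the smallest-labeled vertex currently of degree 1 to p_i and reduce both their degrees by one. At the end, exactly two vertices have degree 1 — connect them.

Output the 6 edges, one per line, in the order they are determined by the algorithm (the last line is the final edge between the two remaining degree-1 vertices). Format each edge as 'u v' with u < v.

Answer: 4 5
1 4
1 6
1 3
2 3
2 7

Derivation:
Initial degrees: {1:3, 2:2, 3:2, 4:2, 5:1, 6:1, 7:1}
Step 1: smallest deg-1 vertex = 5, p_1 = 4. Add edge {4,5}. Now deg[5]=0, deg[4]=1.
Step 2: smallest deg-1 vertex = 4, p_2 = 1. Add edge {1,4}. Now deg[4]=0, deg[1]=2.
Step 3: smallest deg-1 vertex = 6, p_3 = 1. Add edge {1,6}. Now deg[6]=0, deg[1]=1.
Step 4: smallest deg-1 vertex = 1, p_4 = 3. Add edge {1,3}. Now deg[1]=0, deg[3]=1.
Step 5: smallest deg-1 vertex = 3, p_5 = 2. Add edge {2,3}. Now deg[3]=0, deg[2]=1.
Final: two remaining deg-1 vertices are 2, 7. Add edge {2,7}.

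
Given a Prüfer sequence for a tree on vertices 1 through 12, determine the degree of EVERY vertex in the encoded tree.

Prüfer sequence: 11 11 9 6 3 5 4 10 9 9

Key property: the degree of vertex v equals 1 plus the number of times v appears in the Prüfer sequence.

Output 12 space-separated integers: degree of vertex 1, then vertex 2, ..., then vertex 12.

p_1 = 11: count[11] becomes 1
p_2 = 11: count[11] becomes 2
p_3 = 9: count[9] becomes 1
p_4 = 6: count[6] becomes 1
p_5 = 3: count[3] becomes 1
p_6 = 5: count[5] becomes 1
p_7 = 4: count[4] becomes 1
p_8 = 10: count[10] becomes 1
p_9 = 9: count[9] becomes 2
p_10 = 9: count[9] becomes 3
Degrees (1 + count): deg[1]=1+0=1, deg[2]=1+0=1, deg[3]=1+1=2, deg[4]=1+1=2, deg[5]=1+1=2, deg[6]=1+1=2, deg[7]=1+0=1, deg[8]=1+0=1, deg[9]=1+3=4, deg[10]=1+1=2, deg[11]=1+2=3, deg[12]=1+0=1

Answer: 1 1 2 2 2 2 1 1 4 2 3 1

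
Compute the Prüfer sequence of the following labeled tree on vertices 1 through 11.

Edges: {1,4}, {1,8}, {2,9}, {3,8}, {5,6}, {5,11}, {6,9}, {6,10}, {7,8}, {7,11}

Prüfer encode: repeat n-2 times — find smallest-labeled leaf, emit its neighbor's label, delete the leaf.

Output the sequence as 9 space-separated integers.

Step 1: leaves = {2,3,4,10}. Remove smallest leaf 2, emit neighbor 9.
Step 2: leaves = {3,4,9,10}. Remove smallest leaf 3, emit neighbor 8.
Step 3: leaves = {4,9,10}. Remove smallest leaf 4, emit neighbor 1.
Step 4: leaves = {1,9,10}. Remove smallest leaf 1, emit neighbor 8.
Step 5: leaves = {8,9,10}. Remove smallest leaf 8, emit neighbor 7.
Step 6: leaves = {7,9,10}. Remove smallest leaf 7, emit neighbor 11.
Step 7: leaves = {9,10,11}. Remove smallest leaf 9, emit neighbor 6.
Step 8: leaves = {10,11}. Remove smallest leaf 10, emit neighbor 6.
Step 9: leaves = {6,11}. Remove smallest leaf 6, emit neighbor 5.
Done: 2 vertices remain (5, 11). Sequence = [9 8 1 8 7 11 6 6 5]

Answer: 9 8 1 8 7 11 6 6 5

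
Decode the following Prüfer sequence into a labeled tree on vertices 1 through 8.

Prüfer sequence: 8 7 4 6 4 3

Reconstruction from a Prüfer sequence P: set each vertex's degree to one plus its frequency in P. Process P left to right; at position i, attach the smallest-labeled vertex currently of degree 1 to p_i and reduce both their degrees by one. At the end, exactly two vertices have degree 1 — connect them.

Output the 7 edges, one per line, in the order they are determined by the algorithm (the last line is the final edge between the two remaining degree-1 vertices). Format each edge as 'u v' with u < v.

Answer: 1 8
2 7
4 5
6 7
4 6
3 4
3 8

Derivation:
Initial degrees: {1:1, 2:1, 3:2, 4:3, 5:1, 6:2, 7:2, 8:2}
Step 1: smallest deg-1 vertex = 1, p_1 = 8. Add edge {1,8}. Now deg[1]=0, deg[8]=1.
Step 2: smallest deg-1 vertex = 2, p_2 = 7. Add edge {2,7}. Now deg[2]=0, deg[7]=1.
Step 3: smallest deg-1 vertex = 5, p_3 = 4. Add edge {4,5}. Now deg[5]=0, deg[4]=2.
Step 4: smallest deg-1 vertex = 7, p_4 = 6. Add edge {6,7}. Now deg[7]=0, deg[6]=1.
Step 5: smallest deg-1 vertex = 6, p_5 = 4. Add edge {4,6}. Now deg[6]=0, deg[4]=1.
Step 6: smallest deg-1 vertex = 4, p_6 = 3. Add edge {3,4}. Now deg[4]=0, deg[3]=1.
Final: two remaining deg-1 vertices are 3, 8. Add edge {3,8}.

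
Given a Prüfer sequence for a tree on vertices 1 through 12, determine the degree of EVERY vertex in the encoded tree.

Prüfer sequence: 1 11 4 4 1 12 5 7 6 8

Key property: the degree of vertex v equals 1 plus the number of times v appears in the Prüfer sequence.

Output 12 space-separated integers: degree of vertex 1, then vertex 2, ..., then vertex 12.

Answer: 3 1 1 3 2 2 2 2 1 1 2 2

Derivation:
p_1 = 1: count[1] becomes 1
p_2 = 11: count[11] becomes 1
p_3 = 4: count[4] becomes 1
p_4 = 4: count[4] becomes 2
p_5 = 1: count[1] becomes 2
p_6 = 12: count[12] becomes 1
p_7 = 5: count[5] becomes 1
p_8 = 7: count[7] becomes 1
p_9 = 6: count[6] becomes 1
p_10 = 8: count[8] becomes 1
Degrees (1 + count): deg[1]=1+2=3, deg[2]=1+0=1, deg[3]=1+0=1, deg[4]=1+2=3, deg[5]=1+1=2, deg[6]=1+1=2, deg[7]=1+1=2, deg[8]=1+1=2, deg[9]=1+0=1, deg[10]=1+0=1, deg[11]=1+1=2, deg[12]=1+1=2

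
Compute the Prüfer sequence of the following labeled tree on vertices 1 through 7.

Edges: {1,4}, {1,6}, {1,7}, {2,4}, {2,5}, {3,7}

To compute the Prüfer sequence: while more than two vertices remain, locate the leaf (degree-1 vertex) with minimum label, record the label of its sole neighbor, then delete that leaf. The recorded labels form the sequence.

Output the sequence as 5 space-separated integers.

Answer: 7 2 4 1 1

Derivation:
Step 1: leaves = {3,5,6}. Remove smallest leaf 3, emit neighbor 7.
Step 2: leaves = {5,6,7}. Remove smallest leaf 5, emit neighbor 2.
Step 3: leaves = {2,6,7}. Remove smallest leaf 2, emit neighbor 4.
Step 4: leaves = {4,6,7}. Remove smallest leaf 4, emit neighbor 1.
Step 5: leaves = {6,7}. Remove smallest leaf 6, emit neighbor 1.
Done: 2 vertices remain (1, 7). Sequence = [7 2 4 1 1]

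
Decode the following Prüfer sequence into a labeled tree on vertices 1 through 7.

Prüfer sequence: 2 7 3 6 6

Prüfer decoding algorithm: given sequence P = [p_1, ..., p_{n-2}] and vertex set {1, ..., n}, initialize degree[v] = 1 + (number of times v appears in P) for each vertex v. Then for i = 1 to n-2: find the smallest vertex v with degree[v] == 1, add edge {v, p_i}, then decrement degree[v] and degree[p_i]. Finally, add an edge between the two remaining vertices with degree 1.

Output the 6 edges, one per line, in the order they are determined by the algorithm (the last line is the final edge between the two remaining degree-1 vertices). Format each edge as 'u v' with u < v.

Answer: 1 2
2 7
3 4
3 6
5 6
6 7

Derivation:
Initial degrees: {1:1, 2:2, 3:2, 4:1, 5:1, 6:3, 7:2}
Step 1: smallest deg-1 vertex = 1, p_1 = 2. Add edge {1,2}. Now deg[1]=0, deg[2]=1.
Step 2: smallest deg-1 vertex = 2, p_2 = 7. Add edge {2,7}. Now deg[2]=0, deg[7]=1.
Step 3: smallest deg-1 vertex = 4, p_3 = 3. Add edge {3,4}. Now deg[4]=0, deg[3]=1.
Step 4: smallest deg-1 vertex = 3, p_4 = 6. Add edge {3,6}. Now deg[3]=0, deg[6]=2.
Step 5: smallest deg-1 vertex = 5, p_5 = 6. Add edge {5,6}. Now deg[5]=0, deg[6]=1.
Final: two remaining deg-1 vertices are 6, 7. Add edge {6,7}.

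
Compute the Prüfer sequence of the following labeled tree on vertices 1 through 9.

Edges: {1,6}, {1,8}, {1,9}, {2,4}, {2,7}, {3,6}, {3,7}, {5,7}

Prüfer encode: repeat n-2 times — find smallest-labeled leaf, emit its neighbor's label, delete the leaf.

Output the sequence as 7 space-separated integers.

Answer: 2 7 7 3 6 1 1

Derivation:
Step 1: leaves = {4,5,8,9}. Remove smallest leaf 4, emit neighbor 2.
Step 2: leaves = {2,5,8,9}. Remove smallest leaf 2, emit neighbor 7.
Step 3: leaves = {5,8,9}. Remove smallest leaf 5, emit neighbor 7.
Step 4: leaves = {7,8,9}. Remove smallest leaf 7, emit neighbor 3.
Step 5: leaves = {3,8,9}. Remove smallest leaf 3, emit neighbor 6.
Step 6: leaves = {6,8,9}. Remove smallest leaf 6, emit neighbor 1.
Step 7: leaves = {8,9}. Remove smallest leaf 8, emit neighbor 1.
Done: 2 vertices remain (1, 9). Sequence = [2 7 7 3 6 1 1]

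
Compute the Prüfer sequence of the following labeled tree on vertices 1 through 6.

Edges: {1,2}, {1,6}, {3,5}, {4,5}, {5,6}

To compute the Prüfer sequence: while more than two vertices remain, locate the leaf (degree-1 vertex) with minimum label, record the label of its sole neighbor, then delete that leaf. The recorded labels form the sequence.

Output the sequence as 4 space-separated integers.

Answer: 1 6 5 5

Derivation:
Step 1: leaves = {2,3,4}. Remove smallest leaf 2, emit neighbor 1.
Step 2: leaves = {1,3,4}. Remove smallest leaf 1, emit neighbor 6.
Step 3: leaves = {3,4,6}. Remove smallest leaf 3, emit neighbor 5.
Step 4: leaves = {4,6}. Remove smallest leaf 4, emit neighbor 5.
Done: 2 vertices remain (5, 6). Sequence = [1 6 5 5]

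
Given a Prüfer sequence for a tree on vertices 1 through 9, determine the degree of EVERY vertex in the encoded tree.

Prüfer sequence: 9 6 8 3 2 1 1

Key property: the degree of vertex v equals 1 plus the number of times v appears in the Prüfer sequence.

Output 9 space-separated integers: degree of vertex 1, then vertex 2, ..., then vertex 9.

p_1 = 9: count[9] becomes 1
p_2 = 6: count[6] becomes 1
p_3 = 8: count[8] becomes 1
p_4 = 3: count[3] becomes 1
p_5 = 2: count[2] becomes 1
p_6 = 1: count[1] becomes 1
p_7 = 1: count[1] becomes 2
Degrees (1 + count): deg[1]=1+2=3, deg[2]=1+1=2, deg[3]=1+1=2, deg[4]=1+0=1, deg[5]=1+0=1, deg[6]=1+1=2, deg[7]=1+0=1, deg[8]=1+1=2, deg[9]=1+1=2

Answer: 3 2 2 1 1 2 1 2 2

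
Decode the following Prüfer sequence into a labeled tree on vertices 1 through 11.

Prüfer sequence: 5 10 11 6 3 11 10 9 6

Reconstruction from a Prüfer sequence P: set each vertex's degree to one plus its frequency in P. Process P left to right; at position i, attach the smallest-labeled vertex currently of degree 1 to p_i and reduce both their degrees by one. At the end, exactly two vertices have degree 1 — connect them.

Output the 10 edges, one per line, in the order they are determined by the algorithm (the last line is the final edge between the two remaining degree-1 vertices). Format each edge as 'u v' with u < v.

Answer: 1 5
2 10
4 11
5 6
3 7
3 11
8 10
9 10
6 9
6 11

Derivation:
Initial degrees: {1:1, 2:1, 3:2, 4:1, 5:2, 6:3, 7:1, 8:1, 9:2, 10:3, 11:3}
Step 1: smallest deg-1 vertex = 1, p_1 = 5. Add edge {1,5}. Now deg[1]=0, deg[5]=1.
Step 2: smallest deg-1 vertex = 2, p_2 = 10. Add edge {2,10}. Now deg[2]=0, deg[10]=2.
Step 3: smallest deg-1 vertex = 4, p_3 = 11. Add edge {4,11}. Now deg[4]=0, deg[11]=2.
Step 4: smallest deg-1 vertex = 5, p_4 = 6. Add edge {5,6}. Now deg[5]=0, deg[6]=2.
Step 5: smallest deg-1 vertex = 7, p_5 = 3. Add edge {3,7}. Now deg[7]=0, deg[3]=1.
Step 6: smallest deg-1 vertex = 3, p_6 = 11. Add edge {3,11}. Now deg[3]=0, deg[11]=1.
Step 7: smallest deg-1 vertex = 8, p_7 = 10. Add edge {8,10}. Now deg[8]=0, deg[10]=1.
Step 8: smallest deg-1 vertex = 10, p_8 = 9. Add edge {9,10}. Now deg[10]=0, deg[9]=1.
Step 9: smallest deg-1 vertex = 9, p_9 = 6. Add edge {6,9}. Now deg[9]=0, deg[6]=1.
Final: two remaining deg-1 vertices are 6, 11. Add edge {6,11}.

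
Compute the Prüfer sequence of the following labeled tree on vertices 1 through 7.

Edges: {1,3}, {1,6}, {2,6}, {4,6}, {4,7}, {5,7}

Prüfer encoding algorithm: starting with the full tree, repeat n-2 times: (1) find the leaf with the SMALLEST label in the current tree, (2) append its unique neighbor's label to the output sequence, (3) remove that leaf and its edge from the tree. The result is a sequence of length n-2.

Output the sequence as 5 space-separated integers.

Answer: 6 1 6 7 4

Derivation:
Step 1: leaves = {2,3,5}. Remove smallest leaf 2, emit neighbor 6.
Step 2: leaves = {3,5}. Remove smallest leaf 3, emit neighbor 1.
Step 3: leaves = {1,5}. Remove smallest leaf 1, emit neighbor 6.
Step 4: leaves = {5,6}. Remove smallest leaf 5, emit neighbor 7.
Step 5: leaves = {6,7}. Remove smallest leaf 6, emit neighbor 4.
Done: 2 vertices remain (4, 7). Sequence = [6 1 6 7 4]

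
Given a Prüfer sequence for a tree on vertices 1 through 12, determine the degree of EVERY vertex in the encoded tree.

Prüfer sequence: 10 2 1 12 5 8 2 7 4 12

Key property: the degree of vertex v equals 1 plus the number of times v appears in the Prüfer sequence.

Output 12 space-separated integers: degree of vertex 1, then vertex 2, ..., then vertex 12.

p_1 = 10: count[10] becomes 1
p_2 = 2: count[2] becomes 1
p_3 = 1: count[1] becomes 1
p_4 = 12: count[12] becomes 1
p_5 = 5: count[5] becomes 1
p_6 = 8: count[8] becomes 1
p_7 = 2: count[2] becomes 2
p_8 = 7: count[7] becomes 1
p_9 = 4: count[4] becomes 1
p_10 = 12: count[12] becomes 2
Degrees (1 + count): deg[1]=1+1=2, deg[2]=1+2=3, deg[3]=1+0=1, deg[4]=1+1=2, deg[5]=1+1=2, deg[6]=1+0=1, deg[7]=1+1=2, deg[8]=1+1=2, deg[9]=1+0=1, deg[10]=1+1=2, deg[11]=1+0=1, deg[12]=1+2=3

Answer: 2 3 1 2 2 1 2 2 1 2 1 3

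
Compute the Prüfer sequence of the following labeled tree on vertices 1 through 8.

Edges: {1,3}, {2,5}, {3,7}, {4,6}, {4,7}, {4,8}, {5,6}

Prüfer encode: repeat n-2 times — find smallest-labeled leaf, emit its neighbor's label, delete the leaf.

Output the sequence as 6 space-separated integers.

Answer: 3 5 7 6 4 4

Derivation:
Step 1: leaves = {1,2,8}. Remove smallest leaf 1, emit neighbor 3.
Step 2: leaves = {2,3,8}. Remove smallest leaf 2, emit neighbor 5.
Step 3: leaves = {3,5,8}. Remove smallest leaf 3, emit neighbor 7.
Step 4: leaves = {5,7,8}. Remove smallest leaf 5, emit neighbor 6.
Step 5: leaves = {6,7,8}. Remove smallest leaf 6, emit neighbor 4.
Step 6: leaves = {7,8}. Remove smallest leaf 7, emit neighbor 4.
Done: 2 vertices remain (4, 8). Sequence = [3 5 7 6 4 4]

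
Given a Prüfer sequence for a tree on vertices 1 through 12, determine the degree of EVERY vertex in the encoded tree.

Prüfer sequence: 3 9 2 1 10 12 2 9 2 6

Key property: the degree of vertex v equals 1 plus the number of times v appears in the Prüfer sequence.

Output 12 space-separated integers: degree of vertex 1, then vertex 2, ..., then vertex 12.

p_1 = 3: count[3] becomes 1
p_2 = 9: count[9] becomes 1
p_3 = 2: count[2] becomes 1
p_4 = 1: count[1] becomes 1
p_5 = 10: count[10] becomes 1
p_6 = 12: count[12] becomes 1
p_7 = 2: count[2] becomes 2
p_8 = 9: count[9] becomes 2
p_9 = 2: count[2] becomes 3
p_10 = 6: count[6] becomes 1
Degrees (1 + count): deg[1]=1+1=2, deg[2]=1+3=4, deg[3]=1+1=2, deg[4]=1+0=1, deg[5]=1+0=1, deg[6]=1+1=2, deg[7]=1+0=1, deg[8]=1+0=1, deg[9]=1+2=3, deg[10]=1+1=2, deg[11]=1+0=1, deg[12]=1+1=2

Answer: 2 4 2 1 1 2 1 1 3 2 1 2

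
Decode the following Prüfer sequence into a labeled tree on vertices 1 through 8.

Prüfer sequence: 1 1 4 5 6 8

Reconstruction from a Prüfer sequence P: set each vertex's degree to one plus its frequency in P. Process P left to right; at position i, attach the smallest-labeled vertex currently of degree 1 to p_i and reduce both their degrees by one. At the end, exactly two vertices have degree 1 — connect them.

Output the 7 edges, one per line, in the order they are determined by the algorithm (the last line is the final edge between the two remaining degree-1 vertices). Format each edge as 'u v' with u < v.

Answer: 1 2
1 3
1 4
4 5
5 6
6 8
7 8

Derivation:
Initial degrees: {1:3, 2:1, 3:1, 4:2, 5:2, 6:2, 7:1, 8:2}
Step 1: smallest deg-1 vertex = 2, p_1 = 1. Add edge {1,2}. Now deg[2]=0, deg[1]=2.
Step 2: smallest deg-1 vertex = 3, p_2 = 1. Add edge {1,3}. Now deg[3]=0, deg[1]=1.
Step 3: smallest deg-1 vertex = 1, p_3 = 4. Add edge {1,4}. Now deg[1]=0, deg[4]=1.
Step 4: smallest deg-1 vertex = 4, p_4 = 5. Add edge {4,5}. Now deg[4]=0, deg[5]=1.
Step 5: smallest deg-1 vertex = 5, p_5 = 6. Add edge {5,6}. Now deg[5]=0, deg[6]=1.
Step 6: smallest deg-1 vertex = 6, p_6 = 8. Add edge {6,8}. Now deg[6]=0, deg[8]=1.
Final: two remaining deg-1 vertices are 7, 8. Add edge {7,8}.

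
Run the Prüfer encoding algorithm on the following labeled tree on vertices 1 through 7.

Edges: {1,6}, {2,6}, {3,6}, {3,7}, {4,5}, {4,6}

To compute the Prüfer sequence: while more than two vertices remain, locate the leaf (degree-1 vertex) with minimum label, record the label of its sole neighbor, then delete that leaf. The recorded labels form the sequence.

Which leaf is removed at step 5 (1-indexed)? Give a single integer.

Step 1: current leaves = {1,2,5,7}. Remove leaf 1 (neighbor: 6).
Step 2: current leaves = {2,5,7}. Remove leaf 2 (neighbor: 6).
Step 3: current leaves = {5,7}. Remove leaf 5 (neighbor: 4).
Step 4: current leaves = {4,7}. Remove leaf 4 (neighbor: 6).
Step 5: current leaves = {6,7}. Remove leaf 6 (neighbor: 3).

Answer: 6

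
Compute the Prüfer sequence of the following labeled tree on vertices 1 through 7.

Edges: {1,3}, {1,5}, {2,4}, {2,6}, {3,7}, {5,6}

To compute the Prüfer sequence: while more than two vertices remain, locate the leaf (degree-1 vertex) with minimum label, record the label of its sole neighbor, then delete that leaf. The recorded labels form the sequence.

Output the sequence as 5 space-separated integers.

Step 1: leaves = {4,7}. Remove smallest leaf 4, emit neighbor 2.
Step 2: leaves = {2,7}. Remove smallest leaf 2, emit neighbor 6.
Step 3: leaves = {6,7}. Remove smallest leaf 6, emit neighbor 5.
Step 4: leaves = {5,7}. Remove smallest leaf 5, emit neighbor 1.
Step 5: leaves = {1,7}. Remove smallest leaf 1, emit neighbor 3.
Done: 2 vertices remain (3, 7). Sequence = [2 6 5 1 3]

Answer: 2 6 5 1 3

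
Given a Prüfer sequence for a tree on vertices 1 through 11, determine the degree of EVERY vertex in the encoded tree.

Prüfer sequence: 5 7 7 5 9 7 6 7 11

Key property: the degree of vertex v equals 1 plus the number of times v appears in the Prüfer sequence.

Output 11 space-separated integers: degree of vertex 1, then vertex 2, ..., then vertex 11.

Answer: 1 1 1 1 3 2 5 1 2 1 2

Derivation:
p_1 = 5: count[5] becomes 1
p_2 = 7: count[7] becomes 1
p_3 = 7: count[7] becomes 2
p_4 = 5: count[5] becomes 2
p_5 = 9: count[9] becomes 1
p_6 = 7: count[7] becomes 3
p_7 = 6: count[6] becomes 1
p_8 = 7: count[7] becomes 4
p_9 = 11: count[11] becomes 1
Degrees (1 + count): deg[1]=1+0=1, deg[2]=1+0=1, deg[3]=1+0=1, deg[4]=1+0=1, deg[5]=1+2=3, deg[6]=1+1=2, deg[7]=1+4=5, deg[8]=1+0=1, deg[9]=1+1=2, deg[10]=1+0=1, deg[11]=1+1=2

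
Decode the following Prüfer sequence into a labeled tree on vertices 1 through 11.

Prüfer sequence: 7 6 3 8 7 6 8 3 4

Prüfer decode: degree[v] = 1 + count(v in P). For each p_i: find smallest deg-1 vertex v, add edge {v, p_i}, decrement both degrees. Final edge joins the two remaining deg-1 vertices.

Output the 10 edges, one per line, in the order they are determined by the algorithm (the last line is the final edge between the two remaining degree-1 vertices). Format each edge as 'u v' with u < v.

Answer: 1 7
2 6
3 5
8 9
7 10
6 7
6 8
3 8
3 4
4 11

Derivation:
Initial degrees: {1:1, 2:1, 3:3, 4:2, 5:1, 6:3, 7:3, 8:3, 9:1, 10:1, 11:1}
Step 1: smallest deg-1 vertex = 1, p_1 = 7. Add edge {1,7}. Now deg[1]=0, deg[7]=2.
Step 2: smallest deg-1 vertex = 2, p_2 = 6. Add edge {2,6}. Now deg[2]=0, deg[6]=2.
Step 3: smallest deg-1 vertex = 5, p_3 = 3. Add edge {3,5}. Now deg[5]=0, deg[3]=2.
Step 4: smallest deg-1 vertex = 9, p_4 = 8. Add edge {8,9}. Now deg[9]=0, deg[8]=2.
Step 5: smallest deg-1 vertex = 10, p_5 = 7. Add edge {7,10}. Now deg[10]=0, deg[7]=1.
Step 6: smallest deg-1 vertex = 7, p_6 = 6. Add edge {6,7}. Now deg[7]=0, deg[6]=1.
Step 7: smallest deg-1 vertex = 6, p_7 = 8. Add edge {6,8}. Now deg[6]=0, deg[8]=1.
Step 8: smallest deg-1 vertex = 8, p_8 = 3. Add edge {3,8}. Now deg[8]=0, deg[3]=1.
Step 9: smallest deg-1 vertex = 3, p_9 = 4. Add edge {3,4}. Now deg[3]=0, deg[4]=1.
Final: two remaining deg-1 vertices are 4, 11. Add edge {4,11}.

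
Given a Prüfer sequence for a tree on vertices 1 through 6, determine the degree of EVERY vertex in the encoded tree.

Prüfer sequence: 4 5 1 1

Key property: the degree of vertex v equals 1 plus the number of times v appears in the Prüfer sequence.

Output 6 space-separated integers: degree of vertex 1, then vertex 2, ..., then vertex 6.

p_1 = 4: count[4] becomes 1
p_2 = 5: count[5] becomes 1
p_3 = 1: count[1] becomes 1
p_4 = 1: count[1] becomes 2
Degrees (1 + count): deg[1]=1+2=3, deg[2]=1+0=1, deg[3]=1+0=1, deg[4]=1+1=2, deg[5]=1+1=2, deg[6]=1+0=1

Answer: 3 1 1 2 2 1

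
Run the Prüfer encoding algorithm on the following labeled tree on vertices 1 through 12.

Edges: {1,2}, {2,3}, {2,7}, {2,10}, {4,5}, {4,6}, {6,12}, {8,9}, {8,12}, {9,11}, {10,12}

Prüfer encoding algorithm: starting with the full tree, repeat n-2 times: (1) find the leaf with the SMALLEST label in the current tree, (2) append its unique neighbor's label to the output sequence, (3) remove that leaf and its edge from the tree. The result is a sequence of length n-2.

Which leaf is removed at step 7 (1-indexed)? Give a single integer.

Answer: 2

Derivation:
Step 1: current leaves = {1,3,5,7,11}. Remove leaf 1 (neighbor: 2).
Step 2: current leaves = {3,5,7,11}. Remove leaf 3 (neighbor: 2).
Step 3: current leaves = {5,7,11}. Remove leaf 5 (neighbor: 4).
Step 4: current leaves = {4,7,11}. Remove leaf 4 (neighbor: 6).
Step 5: current leaves = {6,7,11}. Remove leaf 6 (neighbor: 12).
Step 6: current leaves = {7,11}. Remove leaf 7 (neighbor: 2).
Step 7: current leaves = {2,11}. Remove leaf 2 (neighbor: 10).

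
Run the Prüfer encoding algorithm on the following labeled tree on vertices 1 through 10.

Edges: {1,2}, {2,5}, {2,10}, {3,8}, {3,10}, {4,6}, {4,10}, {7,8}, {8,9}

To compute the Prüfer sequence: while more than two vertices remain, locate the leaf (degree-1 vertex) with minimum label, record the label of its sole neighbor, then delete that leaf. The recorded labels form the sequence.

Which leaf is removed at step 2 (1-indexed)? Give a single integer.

Step 1: current leaves = {1,5,6,7,9}. Remove leaf 1 (neighbor: 2).
Step 2: current leaves = {5,6,7,9}. Remove leaf 5 (neighbor: 2).

Answer: 5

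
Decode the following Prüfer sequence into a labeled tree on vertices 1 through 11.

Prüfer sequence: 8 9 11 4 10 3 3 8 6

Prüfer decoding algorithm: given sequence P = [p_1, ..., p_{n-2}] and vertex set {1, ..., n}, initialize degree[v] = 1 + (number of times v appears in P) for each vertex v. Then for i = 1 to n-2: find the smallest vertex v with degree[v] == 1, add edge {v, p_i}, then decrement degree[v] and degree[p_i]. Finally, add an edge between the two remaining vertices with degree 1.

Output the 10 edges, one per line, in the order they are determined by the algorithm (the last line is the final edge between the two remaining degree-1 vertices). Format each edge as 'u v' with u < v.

Initial degrees: {1:1, 2:1, 3:3, 4:2, 5:1, 6:2, 7:1, 8:3, 9:2, 10:2, 11:2}
Step 1: smallest deg-1 vertex = 1, p_1 = 8. Add edge {1,8}. Now deg[1]=0, deg[8]=2.
Step 2: smallest deg-1 vertex = 2, p_2 = 9. Add edge {2,9}. Now deg[2]=0, deg[9]=1.
Step 3: smallest deg-1 vertex = 5, p_3 = 11. Add edge {5,11}. Now deg[5]=0, deg[11]=1.
Step 4: smallest deg-1 vertex = 7, p_4 = 4. Add edge {4,7}. Now deg[7]=0, deg[4]=1.
Step 5: smallest deg-1 vertex = 4, p_5 = 10. Add edge {4,10}. Now deg[4]=0, deg[10]=1.
Step 6: smallest deg-1 vertex = 9, p_6 = 3. Add edge {3,9}. Now deg[9]=0, deg[3]=2.
Step 7: smallest deg-1 vertex = 10, p_7 = 3. Add edge {3,10}. Now deg[10]=0, deg[3]=1.
Step 8: smallest deg-1 vertex = 3, p_8 = 8. Add edge {3,8}. Now deg[3]=0, deg[8]=1.
Step 9: smallest deg-1 vertex = 8, p_9 = 6. Add edge {6,8}. Now deg[8]=0, deg[6]=1.
Final: two remaining deg-1 vertices are 6, 11. Add edge {6,11}.

Answer: 1 8
2 9
5 11
4 7
4 10
3 9
3 10
3 8
6 8
6 11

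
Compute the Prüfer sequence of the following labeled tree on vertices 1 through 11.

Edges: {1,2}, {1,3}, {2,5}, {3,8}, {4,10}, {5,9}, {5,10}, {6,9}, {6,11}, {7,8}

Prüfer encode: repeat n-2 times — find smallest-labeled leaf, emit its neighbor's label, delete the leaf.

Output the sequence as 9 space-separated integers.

Step 1: leaves = {4,7,11}. Remove smallest leaf 4, emit neighbor 10.
Step 2: leaves = {7,10,11}. Remove smallest leaf 7, emit neighbor 8.
Step 3: leaves = {8,10,11}. Remove smallest leaf 8, emit neighbor 3.
Step 4: leaves = {3,10,11}. Remove smallest leaf 3, emit neighbor 1.
Step 5: leaves = {1,10,11}. Remove smallest leaf 1, emit neighbor 2.
Step 6: leaves = {2,10,11}. Remove smallest leaf 2, emit neighbor 5.
Step 7: leaves = {10,11}. Remove smallest leaf 10, emit neighbor 5.
Step 8: leaves = {5,11}. Remove smallest leaf 5, emit neighbor 9.
Step 9: leaves = {9,11}. Remove smallest leaf 9, emit neighbor 6.
Done: 2 vertices remain (6, 11). Sequence = [10 8 3 1 2 5 5 9 6]

Answer: 10 8 3 1 2 5 5 9 6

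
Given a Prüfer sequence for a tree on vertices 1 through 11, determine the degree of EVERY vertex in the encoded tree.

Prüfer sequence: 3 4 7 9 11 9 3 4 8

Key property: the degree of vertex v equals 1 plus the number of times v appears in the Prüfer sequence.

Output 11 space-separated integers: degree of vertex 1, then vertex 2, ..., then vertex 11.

Answer: 1 1 3 3 1 1 2 2 3 1 2

Derivation:
p_1 = 3: count[3] becomes 1
p_2 = 4: count[4] becomes 1
p_3 = 7: count[7] becomes 1
p_4 = 9: count[9] becomes 1
p_5 = 11: count[11] becomes 1
p_6 = 9: count[9] becomes 2
p_7 = 3: count[3] becomes 2
p_8 = 4: count[4] becomes 2
p_9 = 8: count[8] becomes 1
Degrees (1 + count): deg[1]=1+0=1, deg[2]=1+0=1, deg[3]=1+2=3, deg[4]=1+2=3, deg[5]=1+0=1, deg[6]=1+0=1, deg[7]=1+1=2, deg[8]=1+1=2, deg[9]=1+2=3, deg[10]=1+0=1, deg[11]=1+1=2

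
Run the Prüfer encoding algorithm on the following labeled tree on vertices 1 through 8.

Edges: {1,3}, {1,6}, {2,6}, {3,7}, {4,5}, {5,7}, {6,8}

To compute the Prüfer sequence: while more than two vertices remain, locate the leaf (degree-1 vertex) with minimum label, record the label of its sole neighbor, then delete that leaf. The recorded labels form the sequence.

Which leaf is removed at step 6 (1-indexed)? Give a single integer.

Answer: 1

Derivation:
Step 1: current leaves = {2,4,8}. Remove leaf 2 (neighbor: 6).
Step 2: current leaves = {4,8}. Remove leaf 4 (neighbor: 5).
Step 3: current leaves = {5,8}. Remove leaf 5 (neighbor: 7).
Step 4: current leaves = {7,8}. Remove leaf 7 (neighbor: 3).
Step 5: current leaves = {3,8}. Remove leaf 3 (neighbor: 1).
Step 6: current leaves = {1,8}. Remove leaf 1 (neighbor: 6).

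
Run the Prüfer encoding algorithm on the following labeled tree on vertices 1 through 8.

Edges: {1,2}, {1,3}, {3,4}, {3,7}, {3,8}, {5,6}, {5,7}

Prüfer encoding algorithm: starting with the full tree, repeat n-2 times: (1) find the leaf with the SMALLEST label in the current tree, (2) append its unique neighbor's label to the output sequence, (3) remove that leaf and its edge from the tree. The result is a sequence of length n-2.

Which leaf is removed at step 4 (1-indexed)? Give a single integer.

Step 1: current leaves = {2,4,6,8}. Remove leaf 2 (neighbor: 1).
Step 2: current leaves = {1,4,6,8}. Remove leaf 1 (neighbor: 3).
Step 3: current leaves = {4,6,8}. Remove leaf 4 (neighbor: 3).
Step 4: current leaves = {6,8}. Remove leaf 6 (neighbor: 5).

Answer: 6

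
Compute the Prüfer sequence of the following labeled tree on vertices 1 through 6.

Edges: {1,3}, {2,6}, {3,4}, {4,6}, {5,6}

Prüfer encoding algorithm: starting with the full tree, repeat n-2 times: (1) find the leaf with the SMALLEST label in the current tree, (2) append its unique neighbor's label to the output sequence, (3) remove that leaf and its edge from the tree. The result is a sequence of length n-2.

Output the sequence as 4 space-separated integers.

Answer: 3 6 4 6

Derivation:
Step 1: leaves = {1,2,5}. Remove smallest leaf 1, emit neighbor 3.
Step 2: leaves = {2,3,5}. Remove smallest leaf 2, emit neighbor 6.
Step 3: leaves = {3,5}. Remove smallest leaf 3, emit neighbor 4.
Step 4: leaves = {4,5}. Remove smallest leaf 4, emit neighbor 6.
Done: 2 vertices remain (5, 6). Sequence = [3 6 4 6]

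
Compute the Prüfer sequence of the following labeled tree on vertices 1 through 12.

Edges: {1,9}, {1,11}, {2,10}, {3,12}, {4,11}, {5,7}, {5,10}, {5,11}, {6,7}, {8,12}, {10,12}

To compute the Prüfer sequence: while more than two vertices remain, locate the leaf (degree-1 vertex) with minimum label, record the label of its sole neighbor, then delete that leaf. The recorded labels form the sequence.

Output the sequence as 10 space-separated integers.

Step 1: leaves = {2,3,4,6,8,9}. Remove smallest leaf 2, emit neighbor 10.
Step 2: leaves = {3,4,6,8,9}. Remove smallest leaf 3, emit neighbor 12.
Step 3: leaves = {4,6,8,9}. Remove smallest leaf 4, emit neighbor 11.
Step 4: leaves = {6,8,9}. Remove smallest leaf 6, emit neighbor 7.
Step 5: leaves = {7,8,9}. Remove smallest leaf 7, emit neighbor 5.
Step 6: leaves = {8,9}. Remove smallest leaf 8, emit neighbor 12.
Step 7: leaves = {9,12}. Remove smallest leaf 9, emit neighbor 1.
Step 8: leaves = {1,12}. Remove smallest leaf 1, emit neighbor 11.
Step 9: leaves = {11,12}. Remove smallest leaf 11, emit neighbor 5.
Step 10: leaves = {5,12}. Remove smallest leaf 5, emit neighbor 10.
Done: 2 vertices remain (10, 12). Sequence = [10 12 11 7 5 12 1 11 5 10]

Answer: 10 12 11 7 5 12 1 11 5 10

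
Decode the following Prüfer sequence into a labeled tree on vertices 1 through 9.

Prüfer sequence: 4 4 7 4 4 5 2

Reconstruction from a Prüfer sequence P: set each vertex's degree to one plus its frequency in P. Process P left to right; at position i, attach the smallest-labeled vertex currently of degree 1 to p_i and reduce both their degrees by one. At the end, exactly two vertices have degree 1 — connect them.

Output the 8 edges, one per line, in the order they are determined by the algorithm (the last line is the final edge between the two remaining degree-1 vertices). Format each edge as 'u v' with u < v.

Answer: 1 4
3 4
6 7
4 7
4 8
4 5
2 5
2 9

Derivation:
Initial degrees: {1:1, 2:2, 3:1, 4:5, 5:2, 6:1, 7:2, 8:1, 9:1}
Step 1: smallest deg-1 vertex = 1, p_1 = 4. Add edge {1,4}. Now deg[1]=0, deg[4]=4.
Step 2: smallest deg-1 vertex = 3, p_2 = 4. Add edge {3,4}. Now deg[3]=0, deg[4]=3.
Step 3: smallest deg-1 vertex = 6, p_3 = 7. Add edge {6,7}. Now deg[6]=0, deg[7]=1.
Step 4: smallest deg-1 vertex = 7, p_4 = 4. Add edge {4,7}. Now deg[7]=0, deg[4]=2.
Step 5: smallest deg-1 vertex = 8, p_5 = 4. Add edge {4,8}. Now deg[8]=0, deg[4]=1.
Step 6: smallest deg-1 vertex = 4, p_6 = 5. Add edge {4,5}. Now deg[4]=0, deg[5]=1.
Step 7: smallest deg-1 vertex = 5, p_7 = 2. Add edge {2,5}. Now deg[5]=0, deg[2]=1.
Final: two remaining deg-1 vertices are 2, 9. Add edge {2,9}.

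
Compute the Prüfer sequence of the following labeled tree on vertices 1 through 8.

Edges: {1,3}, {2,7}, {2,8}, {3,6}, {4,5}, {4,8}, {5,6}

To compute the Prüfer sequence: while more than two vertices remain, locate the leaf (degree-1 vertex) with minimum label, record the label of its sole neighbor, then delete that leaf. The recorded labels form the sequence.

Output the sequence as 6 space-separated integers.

Answer: 3 6 5 4 8 2

Derivation:
Step 1: leaves = {1,7}. Remove smallest leaf 1, emit neighbor 3.
Step 2: leaves = {3,7}. Remove smallest leaf 3, emit neighbor 6.
Step 3: leaves = {6,7}. Remove smallest leaf 6, emit neighbor 5.
Step 4: leaves = {5,7}. Remove smallest leaf 5, emit neighbor 4.
Step 5: leaves = {4,7}. Remove smallest leaf 4, emit neighbor 8.
Step 6: leaves = {7,8}. Remove smallest leaf 7, emit neighbor 2.
Done: 2 vertices remain (2, 8). Sequence = [3 6 5 4 8 2]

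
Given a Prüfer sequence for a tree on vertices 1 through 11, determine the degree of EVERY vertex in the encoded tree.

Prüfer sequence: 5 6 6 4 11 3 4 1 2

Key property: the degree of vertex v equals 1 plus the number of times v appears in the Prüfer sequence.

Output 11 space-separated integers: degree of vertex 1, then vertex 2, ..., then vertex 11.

Answer: 2 2 2 3 2 3 1 1 1 1 2

Derivation:
p_1 = 5: count[5] becomes 1
p_2 = 6: count[6] becomes 1
p_3 = 6: count[6] becomes 2
p_4 = 4: count[4] becomes 1
p_5 = 11: count[11] becomes 1
p_6 = 3: count[3] becomes 1
p_7 = 4: count[4] becomes 2
p_8 = 1: count[1] becomes 1
p_9 = 2: count[2] becomes 1
Degrees (1 + count): deg[1]=1+1=2, deg[2]=1+1=2, deg[3]=1+1=2, deg[4]=1+2=3, deg[5]=1+1=2, deg[6]=1+2=3, deg[7]=1+0=1, deg[8]=1+0=1, deg[9]=1+0=1, deg[10]=1+0=1, deg[11]=1+1=2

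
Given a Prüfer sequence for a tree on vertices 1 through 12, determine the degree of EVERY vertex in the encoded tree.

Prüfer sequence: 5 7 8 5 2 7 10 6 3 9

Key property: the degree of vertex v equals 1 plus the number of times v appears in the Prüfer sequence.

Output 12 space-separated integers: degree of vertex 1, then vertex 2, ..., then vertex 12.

Answer: 1 2 2 1 3 2 3 2 2 2 1 1

Derivation:
p_1 = 5: count[5] becomes 1
p_2 = 7: count[7] becomes 1
p_3 = 8: count[8] becomes 1
p_4 = 5: count[5] becomes 2
p_5 = 2: count[2] becomes 1
p_6 = 7: count[7] becomes 2
p_7 = 10: count[10] becomes 1
p_8 = 6: count[6] becomes 1
p_9 = 3: count[3] becomes 1
p_10 = 9: count[9] becomes 1
Degrees (1 + count): deg[1]=1+0=1, deg[2]=1+1=2, deg[3]=1+1=2, deg[4]=1+0=1, deg[5]=1+2=3, deg[6]=1+1=2, deg[7]=1+2=3, deg[8]=1+1=2, deg[9]=1+1=2, deg[10]=1+1=2, deg[11]=1+0=1, deg[12]=1+0=1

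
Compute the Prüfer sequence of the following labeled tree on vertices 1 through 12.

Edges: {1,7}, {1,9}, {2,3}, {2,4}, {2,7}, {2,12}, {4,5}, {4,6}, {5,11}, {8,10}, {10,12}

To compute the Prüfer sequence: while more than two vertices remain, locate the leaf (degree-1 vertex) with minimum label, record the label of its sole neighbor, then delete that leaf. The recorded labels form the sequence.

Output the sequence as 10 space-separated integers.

Step 1: leaves = {3,6,8,9,11}. Remove smallest leaf 3, emit neighbor 2.
Step 2: leaves = {6,8,9,11}. Remove smallest leaf 6, emit neighbor 4.
Step 3: leaves = {8,9,11}. Remove smallest leaf 8, emit neighbor 10.
Step 4: leaves = {9,10,11}. Remove smallest leaf 9, emit neighbor 1.
Step 5: leaves = {1,10,11}. Remove smallest leaf 1, emit neighbor 7.
Step 6: leaves = {7,10,11}. Remove smallest leaf 7, emit neighbor 2.
Step 7: leaves = {10,11}. Remove smallest leaf 10, emit neighbor 12.
Step 8: leaves = {11,12}. Remove smallest leaf 11, emit neighbor 5.
Step 9: leaves = {5,12}. Remove smallest leaf 5, emit neighbor 4.
Step 10: leaves = {4,12}. Remove smallest leaf 4, emit neighbor 2.
Done: 2 vertices remain (2, 12). Sequence = [2 4 10 1 7 2 12 5 4 2]

Answer: 2 4 10 1 7 2 12 5 4 2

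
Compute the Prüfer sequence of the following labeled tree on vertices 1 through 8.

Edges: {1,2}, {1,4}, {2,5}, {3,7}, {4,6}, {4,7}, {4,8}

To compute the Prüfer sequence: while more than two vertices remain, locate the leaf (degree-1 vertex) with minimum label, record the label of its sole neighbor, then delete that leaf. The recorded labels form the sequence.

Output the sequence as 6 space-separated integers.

Step 1: leaves = {3,5,6,8}. Remove smallest leaf 3, emit neighbor 7.
Step 2: leaves = {5,6,7,8}. Remove smallest leaf 5, emit neighbor 2.
Step 3: leaves = {2,6,7,8}. Remove smallest leaf 2, emit neighbor 1.
Step 4: leaves = {1,6,7,8}. Remove smallest leaf 1, emit neighbor 4.
Step 5: leaves = {6,7,8}. Remove smallest leaf 6, emit neighbor 4.
Step 6: leaves = {7,8}. Remove smallest leaf 7, emit neighbor 4.
Done: 2 vertices remain (4, 8). Sequence = [7 2 1 4 4 4]

Answer: 7 2 1 4 4 4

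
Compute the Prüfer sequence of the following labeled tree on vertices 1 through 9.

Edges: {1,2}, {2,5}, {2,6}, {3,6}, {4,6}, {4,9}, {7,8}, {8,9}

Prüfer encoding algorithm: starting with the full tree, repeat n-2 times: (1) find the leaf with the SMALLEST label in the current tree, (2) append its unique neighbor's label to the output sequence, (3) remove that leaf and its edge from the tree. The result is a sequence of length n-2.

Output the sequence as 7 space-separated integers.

Answer: 2 6 2 6 4 9 8

Derivation:
Step 1: leaves = {1,3,5,7}. Remove smallest leaf 1, emit neighbor 2.
Step 2: leaves = {3,5,7}. Remove smallest leaf 3, emit neighbor 6.
Step 3: leaves = {5,7}. Remove smallest leaf 5, emit neighbor 2.
Step 4: leaves = {2,7}. Remove smallest leaf 2, emit neighbor 6.
Step 5: leaves = {6,7}. Remove smallest leaf 6, emit neighbor 4.
Step 6: leaves = {4,7}. Remove smallest leaf 4, emit neighbor 9.
Step 7: leaves = {7,9}. Remove smallest leaf 7, emit neighbor 8.
Done: 2 vertices remain (8, 9). Sequence = [2 6 2 6 4 9 8]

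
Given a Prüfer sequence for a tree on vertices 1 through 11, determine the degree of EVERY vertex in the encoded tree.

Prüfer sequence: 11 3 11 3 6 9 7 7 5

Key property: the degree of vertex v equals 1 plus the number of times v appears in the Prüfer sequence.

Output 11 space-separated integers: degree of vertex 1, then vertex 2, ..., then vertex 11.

p_1 = 11: count[11] becomes 1
p_2 = 3: count[3] becomes 1
p_3 = 11: count[11] becomes 2
p_4 = 3: count[3] becomes 2
p_5 = 6: count[6] becomes 1
p_6 = 9: count[9] becomes 1
p_7 = 7: count[7] becomes 1
p_8 = 7: count[7] becomes 2
p_9 = 5: count[5] becomes 1
Degrees (1 + count): deg[1]=1+0=1, deg[2]=1+0=1, deg[3]=1+2=3, deg[4]=1+0=1, deg[5]=1+1=2, deg[6]=1+1=2, deg[7]=1+2=3, deg[8]=1+0=1, deg[9]=1+1=2, deg[10]=1+0=1, deg[11]=1+2=3

Answer: 1 1 3 1 2 2 3 1 2 1 3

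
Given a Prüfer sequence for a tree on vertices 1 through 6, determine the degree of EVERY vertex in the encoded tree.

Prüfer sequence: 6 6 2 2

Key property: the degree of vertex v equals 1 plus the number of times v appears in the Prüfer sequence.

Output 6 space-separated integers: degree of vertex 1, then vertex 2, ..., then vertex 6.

p_1 = 6: count[6] becomes 1
p_2 = 6: count[6] becomes 2
p_3 = 2: count[2] becomes 1
p_4 = 2: count[2] becomes 2
Degrees (1 + count): deg[1]=1+0=1, deg[2]=1+2=3, deg[3]=1+0=1, deg[4]=1+0=1, deg[5]=1+0=1, deg[6]=1+2=3

Answer: 1 3 1 1 1 3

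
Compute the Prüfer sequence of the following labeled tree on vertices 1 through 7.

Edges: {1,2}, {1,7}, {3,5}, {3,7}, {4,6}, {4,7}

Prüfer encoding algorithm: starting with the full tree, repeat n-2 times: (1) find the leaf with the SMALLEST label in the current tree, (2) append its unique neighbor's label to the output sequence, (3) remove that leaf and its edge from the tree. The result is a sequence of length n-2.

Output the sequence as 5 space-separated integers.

Step 1: leaves = {2,5,6}. Remove smallest leaf 2, emit neighbor 1.
Step 2: leaves = {1,5,6}. Remove smallest leaf 1, emit neighbor 7.
Step 3: leaves = {5,6}. Remove smallest leaf 5, emit neighbor 3.
Step 4: leaves = {3,6}. Remove smallest leaf 3, emit neighbor 7.
Step 5: leaves = {6,7}. Remove smallest leaf 6, emit neighbor 4.
Done: 2 vertices remain (4, 7). Sequence = [1 7 3 7 4]

Answer: 1 7 3 7 4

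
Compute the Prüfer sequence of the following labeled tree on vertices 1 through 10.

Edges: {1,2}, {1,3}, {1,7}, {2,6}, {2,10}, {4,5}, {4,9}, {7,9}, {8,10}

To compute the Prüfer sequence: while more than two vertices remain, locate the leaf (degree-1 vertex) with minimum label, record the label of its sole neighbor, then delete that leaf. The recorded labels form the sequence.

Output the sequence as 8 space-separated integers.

Step 1: leaves = {3,5,6,8}. Remove smallest leaf 3, emit neighbor 1.
Step 2: leaves = {5,6,8}. Remove smallest leaf 5, emit neighbor 4.
Step 3: leaves = {4,6,8}. Remove smallest leaf 4, emit neighbor 9.
Step 4: leaves = {6,8,9}. Remove smallest leaf 6, emit neighbor 2.
Step 5: leaves = {8,9}. Remove smallest leaf 8, emit neighbor 10.
Step 6: leaves = {9,10}. Remove smallest leaf 9, emit neighbor 7.
Step 7: leaves = {7,10}. Remove smallest leaf 7, emit neighbor 1.
Step 8: leaves = {1,10}. Remove smallest leaf 1, emit neighbor 2.
Done: 2 vertices remain (2, 10). Sequence = [1 4 9 2 10 7 1 2]

Answer: 1 4 9 2 10 7 1 2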